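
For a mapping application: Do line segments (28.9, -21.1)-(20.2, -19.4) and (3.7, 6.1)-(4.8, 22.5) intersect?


Cross products: d1=-443.2, d2=-298.65, d3=-193.8, d4=-338.35
d1*d2 < 0 and d3*d4 < 0? no

No, they don't intersect


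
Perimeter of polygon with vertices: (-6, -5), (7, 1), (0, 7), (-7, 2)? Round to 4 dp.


Sides: (-6, -5)->(7, 1): sqrt(205) = 14.317821, (7, 1)->(0, 7): sqrt(85) = 9.219544, (0, 7)->(-7, 2): sqrt(74) = 8.602325, (-7, 2)->(-6, -5): sqrt(50) = 7.071068
Sum = 39.210758
Perimeter = 39.2108

39.2108


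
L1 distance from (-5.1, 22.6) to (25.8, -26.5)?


|(-5.1)-25.8| + |22.6-(-26.5)| = 30.9 + 49.1 = 80

80


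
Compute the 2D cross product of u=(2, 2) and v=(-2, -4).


u x v = u_x*v_y - u_y*v_x = 2*(-4) - 2*(-2)
= (-8) - (-4) = -4

-4


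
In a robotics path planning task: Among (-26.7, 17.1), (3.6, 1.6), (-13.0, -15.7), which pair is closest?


d(P0,P1) = 34.0344, d(P0,P2) = 35.5462, d(P1,P2) = 23.976
Closest: P1 and P2

Closest pair: (3.6, 1.6) and (-13.0, -15.7), distance = 23.976


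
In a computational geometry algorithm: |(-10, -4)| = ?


|u| = sqrt((-10)^2 + (-4)^2) = sqrt(116) = 10.7703

10.7703


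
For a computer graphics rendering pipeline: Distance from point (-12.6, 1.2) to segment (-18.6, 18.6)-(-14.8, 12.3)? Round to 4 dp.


Project P onto AB: t = 1 (clamped to [0,1])
Closest point on segment: (-14.8, 12.3)
Distance: 11.3159

11.3159


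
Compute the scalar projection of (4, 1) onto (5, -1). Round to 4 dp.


u.v = 19, |v| = sqrt(26) = 5.099
Scalar projection = u.v / |v| = 19 / sqrt(26) = 3.7262

3.7262


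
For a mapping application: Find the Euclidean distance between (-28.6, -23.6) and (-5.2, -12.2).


dx=23.4, dy=11.4
d^2 = 23.4^2 + 11.4^2 = 677.52
d = sqrt(677.52) = 26.0292

26.0292


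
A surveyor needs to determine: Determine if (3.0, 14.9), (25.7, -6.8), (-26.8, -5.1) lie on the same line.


Cross product: (25.7-3)*((-5.1)-14.9) - ((-6.8)-14.9)*((-26.8)-3)
= -1100.66

No, not collinear


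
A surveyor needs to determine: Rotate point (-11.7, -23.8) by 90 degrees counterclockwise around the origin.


90° CCW: (x,y) -> (-y, x)
(-11.7,-23.8) -> (23.8, -11.7)

(23.8, -11.7)


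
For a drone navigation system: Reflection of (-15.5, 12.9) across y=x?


Reflection over y=x: (x,y) -> (y,x)
(-15.5, 12.9) -> (12.9, -15.5)

(12.9, -15.5)


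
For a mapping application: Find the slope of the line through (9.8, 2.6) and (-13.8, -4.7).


slope = (y2-y1)/(x2-x1) = ((-4.7)-2.6)/((-13.8)-9.8) = (-7.3)/(-23.6) = 0.3093

0.3093


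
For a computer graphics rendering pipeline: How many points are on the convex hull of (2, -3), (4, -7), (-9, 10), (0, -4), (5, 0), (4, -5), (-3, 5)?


Convex hull vertices (CCW): (-9, 10), (0, -4), (4, -7), (5, 0)
Count = 4

4


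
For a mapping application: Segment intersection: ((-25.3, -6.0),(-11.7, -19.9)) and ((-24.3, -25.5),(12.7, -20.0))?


Cross products: d1=727, d2=137.9, d3=-251.3, d4=337.8
d1*d2 < 0 and d3*d4 < 0? no

No, they don't intersect


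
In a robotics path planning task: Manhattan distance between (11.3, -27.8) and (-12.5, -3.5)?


|11.3-(-12.5)| + |(-27.8)-(-3.5)| = 23.8 + 24.3 = 48.1

48.1


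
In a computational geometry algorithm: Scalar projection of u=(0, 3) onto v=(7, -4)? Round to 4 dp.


u.v = -12, |v| = sqrt(65) = 8.0623
Scalar projection = u.v / |v| = -12 / sqrt(65) = -1.4884

-1.4884


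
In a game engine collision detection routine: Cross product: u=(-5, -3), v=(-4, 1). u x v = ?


u x v = u_x*v_y - u_y*v_x = (-5)*1 - (-3)*(-4)
= (-5) - 12 = -17

-17


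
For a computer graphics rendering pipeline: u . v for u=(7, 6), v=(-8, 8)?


u . v = u_x*v_x + u_y*v_y = 7*(-8) + 6*8
= (-56) + 48 = -8

-8


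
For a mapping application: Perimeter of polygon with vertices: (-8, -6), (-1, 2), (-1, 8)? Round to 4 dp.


Sides: (-8, -6)->(-1, 2): sqrt(113) = 10.630146, (-1, 2)->(-1, 8): sqrt(36) = 6, (-1, 8)->(-8, -6): sqrt(245) = 15.652476
Sum = 32.282622
Perimeter = 32.2826

32.2826


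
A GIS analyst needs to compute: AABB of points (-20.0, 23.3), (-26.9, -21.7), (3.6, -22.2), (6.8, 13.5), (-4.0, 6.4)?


x range: [-26.9, 6.8]
y range: [-22.2, 23.3]
Bounding box: (-26.9,-22.2) to (6.8,23.3)

(-26.9,-22.2) to (6.8,23.3)


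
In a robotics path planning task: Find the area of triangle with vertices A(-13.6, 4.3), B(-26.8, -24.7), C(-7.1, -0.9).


Area = |x_A(y_B-y_C) + x_B(y_C-y_A) + x_C(y_A-y_B)|/2
= |323.68 + 139.36 + (-205.9)|/2
= 257.14/2 = 128.57

128.57


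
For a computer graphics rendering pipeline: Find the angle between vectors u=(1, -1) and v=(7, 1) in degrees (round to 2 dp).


u.v = 6, |u| = sqrt(2) = 1.4142, |v| = sqrt(50) = 7.0711
cos(theta) = u.v/(|u||v|) = 6/sqrt(100) = 0.6
theta = acos(0.6) = 53.13 degrees

53.13 degrees


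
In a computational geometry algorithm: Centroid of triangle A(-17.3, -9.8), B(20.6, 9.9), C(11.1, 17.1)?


Centroid = ((x_A+x_B+x_C)/3, (y_A+y_B+y_C)/3)
= (((-17.3)+20.6+11.1)/3, ((-9.8)+9.9+17.1)/3)
= (4.8, 5.7333)

(4.8, 5.7333)


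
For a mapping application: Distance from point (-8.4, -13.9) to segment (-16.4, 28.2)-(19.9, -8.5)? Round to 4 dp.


Project P onto AB: t = 0.6888 (clamped to [0,1])
Closest point on segment: (8.6049, 2.9196)
Distance: 23.9179

23.9179


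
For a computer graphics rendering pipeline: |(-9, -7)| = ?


|u| = sqrt((-9)^2 + (-7)^2) = sqrt(130) = 11.4018

11.4018


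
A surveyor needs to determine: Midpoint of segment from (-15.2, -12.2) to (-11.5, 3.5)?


M = (((-15.2)+(-11.5))/2, ((-12.2)+3.5)/2)
= (-13.35, -4.35)

(-13.35, -4.35)


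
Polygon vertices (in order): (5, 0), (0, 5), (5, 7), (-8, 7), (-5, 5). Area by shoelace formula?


Shoelace sum: (5*5 - 0*0) + (0*7 - 5*5) + (5*7 - (-8)*7) + ((-8)*5 - (-5)*7) + ((-5)*0 - 5*5)
= 61
Area = |61|/2 = 30.5

30.5


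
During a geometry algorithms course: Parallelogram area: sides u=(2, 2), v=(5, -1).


|u x v| = |2*(-1) - 2*5|
= |(-2) - 10| = 12

12


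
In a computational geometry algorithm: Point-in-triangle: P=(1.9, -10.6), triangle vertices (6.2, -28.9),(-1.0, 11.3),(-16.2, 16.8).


Cross products: AB x AP = 41.1, BC x BP = 316.93, CA x CP = 213.41
All same sign? yes

Yes, inside


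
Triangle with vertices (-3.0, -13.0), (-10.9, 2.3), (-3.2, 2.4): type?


Side lengths squared: AB^2=296.5, BC^2=59.3, CA^2=237.2
Sorted: [59.3, 237.2, 296.5]
By sides: Scalene, By angles: Right

Scalene, Right


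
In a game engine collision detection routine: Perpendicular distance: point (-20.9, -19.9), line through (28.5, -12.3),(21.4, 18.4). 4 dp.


|cross product| = 1570.54
|line direction| = sqrt(992.9) = 31.5103
Distance = 1570.54/sqrt(992.9) = 49.8421

49.8421


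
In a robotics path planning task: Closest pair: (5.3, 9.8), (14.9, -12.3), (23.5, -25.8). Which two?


d(P0,P1) = 24.095, d(P0,P2) = 39.9825, d(P1,P2) = 16.0066
Closest: P1 and P2

Closest pair: (14.9, -12.3) and (23.5, -25.8), distance = 16.0066


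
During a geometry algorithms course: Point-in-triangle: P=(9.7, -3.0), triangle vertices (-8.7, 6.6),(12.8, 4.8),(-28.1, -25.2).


Cross products: AB x AP = -173.28, BC x BP = 226.02, CA x CP = -771.36
All same sign? no

No, outside


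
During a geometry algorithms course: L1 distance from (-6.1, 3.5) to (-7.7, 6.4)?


|(-6.1)-(-7.7)| + |3.5-6.4| = 1.6 + 2.9 = 4.5

4.5


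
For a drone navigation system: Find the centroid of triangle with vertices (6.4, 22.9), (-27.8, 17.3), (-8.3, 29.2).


Centroid = ((x_A+x_B+x_C)/3, (y_A+y_B+y_C)/3)
= ((6.4+(-27.8)+(-8.3))/3, (22.9+17.3+29.2)/3)
= (-9.9, 23.1333)

(-9.9, 23.1333)


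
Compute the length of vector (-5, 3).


|u| = sqrt((-5)^2 + 3^2) = sqrt(34) = 5.831

5.831


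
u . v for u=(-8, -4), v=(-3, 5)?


u . v = u_x*v_x + u_y*v_y = (-8)*(-3) + (-4)*5
= 24 + (-20) = 4

4


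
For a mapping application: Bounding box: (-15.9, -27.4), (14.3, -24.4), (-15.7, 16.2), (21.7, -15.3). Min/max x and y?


x range: [-15.9, 21.7]
y range: [-27.4, 16.2]
Bounding box: (-15.9,-27.4) to (21.7,16.2)

(-15.9,-27.4) to (21.7,16.2)


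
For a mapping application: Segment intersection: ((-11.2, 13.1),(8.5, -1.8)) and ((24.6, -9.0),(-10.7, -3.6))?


Cross products: d1=-586.81, d2=-167.22, d3=98.05, d4=-321.54
d1*d2 < 0 and d3*d4 < 0? no

No, they don't intersect


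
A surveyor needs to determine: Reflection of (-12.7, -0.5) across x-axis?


Reflection over x-axis: (x,y) -> (x,-y)
(-12.7, -0.5) -> (-12.7, 0.5)

(-12.7, 0.5)


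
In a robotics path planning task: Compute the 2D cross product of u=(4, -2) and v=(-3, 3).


u x v = u_x*v_y - u_y*v_x = 4*3 - (-2)*(-3)
= 12 - 6 = 6

6


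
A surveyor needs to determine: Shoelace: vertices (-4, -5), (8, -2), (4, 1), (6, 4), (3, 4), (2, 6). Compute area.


Shoelace sum: ((-4)*(-2) - 8*(-5)) + (8*1 - 4*(-2)) + (4*4 - 6*1) + (6*4 - 3*4) + (3*6 - 2*4) + (2*(-5) - (-4)*6)
= 110
Area = |110|/2 = 55

55


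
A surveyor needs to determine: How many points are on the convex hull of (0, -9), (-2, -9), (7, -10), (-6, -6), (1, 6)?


Convex hull vertices (CCW): (-6, -6), (-2, -9), (7, -10), (1, 6)
Count = 4

4


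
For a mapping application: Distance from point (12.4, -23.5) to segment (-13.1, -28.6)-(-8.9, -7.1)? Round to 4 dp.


Project P onto AB: t = 0.4517 (clamped to [0,1])
Closest point on segment: (-11.203, -18.8892)
Distance: 24.0491

24.0491


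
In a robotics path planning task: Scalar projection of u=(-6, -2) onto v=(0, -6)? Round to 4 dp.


u.v = 12, |v| = sqrt(36) = 6
Scalar projection = u.v / |v| = 12 / sqrt(36) = 2

2


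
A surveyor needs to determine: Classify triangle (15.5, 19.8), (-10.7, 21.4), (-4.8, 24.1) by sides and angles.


Side lengths squared: AB^2=689, BC^2=42.1, CA^2=430.58
Sorted: [42.1, 430.58, 689]
By sides: Scalene, By angles: Obtuse

Scalene, Obtuse


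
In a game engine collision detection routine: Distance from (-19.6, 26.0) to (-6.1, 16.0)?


dx=13.5, dy=-10
d^2 = 13.5^2 + (-10)^2 = 282.25
d = sqrt(282.25) = 16.8003

16.8003


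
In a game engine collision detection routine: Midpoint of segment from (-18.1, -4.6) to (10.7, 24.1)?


M = (((-18.1)+10.7)/2, ((-4.6)+24.1)/2)
= (-3.7, 9.75)

(-3.7, 9.75)


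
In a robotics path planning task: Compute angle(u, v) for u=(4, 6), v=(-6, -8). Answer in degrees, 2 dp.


u.v = -72, |u| = sqrt(52) = 7.2111, |v| = sqrt(100) = 10
cos(theta) = u.v/(|u||v|) = -72/sqrt(5200) = -0.99846
theta = acos(-0.99846) = 176.82 degrees

176.82 degrees


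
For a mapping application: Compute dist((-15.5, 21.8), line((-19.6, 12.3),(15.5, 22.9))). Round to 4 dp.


|cross product| = 289.99
|line direction| = sqrt(1344.37) = 36.6657
Distance = 289.99/sqrt(1344.37) = 7.909

7.909


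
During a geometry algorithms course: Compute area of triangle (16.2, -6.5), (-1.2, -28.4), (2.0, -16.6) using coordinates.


Area = |x_A(y_B-y_C) + x_B(y_C-y_A) + x_C(y_A-y_B)|/2
= |(-191.16) + 12.12 + 43.8|/2
= 135.24/2 = 67.62

67.62


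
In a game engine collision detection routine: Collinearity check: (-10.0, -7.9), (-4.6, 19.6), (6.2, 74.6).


Cross product: ((-4.6)-(-10))*(74.6-(-7.9)) - (19.6-(-7.9))*(6.2-(-10))
= 0

Yes, collinear


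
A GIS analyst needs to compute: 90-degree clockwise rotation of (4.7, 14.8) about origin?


90° CW: (x,y) -> (y, -x)
(4.7,14.8) -> (14.8, -4.7)

(14.8, -4.7)


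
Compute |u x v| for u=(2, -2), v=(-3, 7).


|u x v| = |2*7 - (-2)*(-3)|
= |14 - 6| = 8

8


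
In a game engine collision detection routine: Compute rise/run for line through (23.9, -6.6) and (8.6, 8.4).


slope = (y2-y1)/(x2-x1) = (8.4-(-6.6))/(8.6-23.9) = 15/(-15.3) = -0.9804

-0.9804


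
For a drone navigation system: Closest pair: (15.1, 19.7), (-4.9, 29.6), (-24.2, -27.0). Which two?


d(P0,P1) = 22.3161, d(P0,P2) = 61.0359, d(P1,P2) = 59.8001
Closest: P0 and P1

Closest pair: (15.1, 19.7) and (-4.9, 29.6), distance = 22.3161


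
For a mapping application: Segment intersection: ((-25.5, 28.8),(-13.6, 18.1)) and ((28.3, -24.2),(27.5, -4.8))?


Cross products: d1=1001.32, d2=779.02, d3=-55.04, d4=167.26
d1*d2 < 0 and d3*d4 < 0? no

No, they don't intersect


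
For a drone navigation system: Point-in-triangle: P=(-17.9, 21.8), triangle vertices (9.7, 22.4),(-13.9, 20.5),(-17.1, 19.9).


Cross products: AB x AP = -38.28, BC x BP = -6.56, CA x CP = 52.92
All same sign? no

No, outside


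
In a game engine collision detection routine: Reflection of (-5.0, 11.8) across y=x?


Reflection over y=x: (x,y) -> (y,x)
(-5, 11.8) -> (11.8, -5)

(11.8, -5)


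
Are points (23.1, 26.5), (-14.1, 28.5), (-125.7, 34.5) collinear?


Cross product: ((-14.1)-23.1)*(34.5-26.5) - (28.5-26.5)*((-125.7)-23.1)
= 0

Yes, collinear


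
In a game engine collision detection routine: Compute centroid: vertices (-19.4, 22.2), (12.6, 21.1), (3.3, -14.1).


Centroid = ((x_A+x_B+x_C)/3, (y_A+y_B+y_C)/3)
= (((-19.4)+12.6+3.3)/3, (22.2+21.1+(-14.1))/3)
= (-1.1667, 9.7333)

(-1.1667, 9.7333)


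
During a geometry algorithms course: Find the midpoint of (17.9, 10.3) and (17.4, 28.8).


M = ((17.9+17.4)/2, (10.3+28.8)/2)
= (17.65, 19.55)

(17.65, 19.55)


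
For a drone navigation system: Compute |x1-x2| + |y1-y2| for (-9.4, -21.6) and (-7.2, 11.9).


|(-9.4)-(-7.2)| + |(-21.6)-11.9| = 2.2 + 33.5 = 35.7

35.7


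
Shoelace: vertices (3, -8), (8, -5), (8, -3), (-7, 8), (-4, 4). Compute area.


Shoelace sum: (3*(-5) - 8*(-8)) + (8*(-3) - 8*(-5)) + (8*8 - (-7)*(-3)) + ((-7)*4 - (-4)*8) + ((-4)*(-8) - 3*4)
= 132
Area = |132|/2 = 66

66


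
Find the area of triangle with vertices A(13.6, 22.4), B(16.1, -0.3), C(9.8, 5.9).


Area = |x_A(y_B-y_C) + x_B(y_C-y_A) + x_C(y_A-y_B)|/2
= |(-84.32) + (-265.65) + 222.46|/2
= 127.51/2 = 63.755

63.755


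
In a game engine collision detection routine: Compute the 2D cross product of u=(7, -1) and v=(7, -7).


u x v = u_x*v_y - u_y*v_x = 7*(-7) - (-1)*7
= (-49) - (-7) = -42

-42


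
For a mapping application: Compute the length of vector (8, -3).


|u| = sqrt(8^2 + (-3)^2) = sqrt(73) = 8.544

8.544


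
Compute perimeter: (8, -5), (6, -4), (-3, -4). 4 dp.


Sides: (8, -5)->(6, -4): sqrt(5) = 2.236068, (6, -4)->(-3, -4): sqrt(81) = 9, (-3, -4)->(8, -5): sqrt(122) = 11.045361
Sum = 22.281429
Perimeter = 22.2814

22.2814


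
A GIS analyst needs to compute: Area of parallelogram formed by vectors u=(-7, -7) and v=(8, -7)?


|u x v| = |(-7)*(-7) - (-7)*8|
= |49 - (-56)| = 105

105


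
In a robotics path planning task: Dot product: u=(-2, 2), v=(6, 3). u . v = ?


u . v = u_x*v_x + u_y*v_y = (-2)*6 + 2*3
= (-12) + 6 = -6

-6


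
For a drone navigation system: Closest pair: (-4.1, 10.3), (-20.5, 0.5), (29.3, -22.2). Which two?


d(P0,P1) = 19.105, d(P0,P2) = 46.6027, d(P1,P2) = 54.7296
Closest: P0 and P1

Closest pair: (-4.1, 10.3) and (-20.5, 0.5), distance = 19.105


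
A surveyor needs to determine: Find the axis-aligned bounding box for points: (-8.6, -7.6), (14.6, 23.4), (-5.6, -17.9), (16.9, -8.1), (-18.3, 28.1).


x range: [-18.3, 16.9]
y range: [-17.9, 28.1]
Bounding box: (-18.3,-17.9) to (16.9,28.1)

(-18.3,-17.9) to (16.9,28.1)


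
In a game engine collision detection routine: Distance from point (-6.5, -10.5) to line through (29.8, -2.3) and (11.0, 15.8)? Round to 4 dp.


|cross product| = 811.19
|line direction| = sqrt(681.05) = 26.0969
Distance = 811.19/sqrt(681.05) = 31.0837

31.0837


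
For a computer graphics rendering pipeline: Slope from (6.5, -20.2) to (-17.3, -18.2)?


slope = (y2-y1)/(x2-x1) = ((-18.2)-(-20.2))/((-17.3)-6.5) = 2/(-23.8) = -0.084

-0.084


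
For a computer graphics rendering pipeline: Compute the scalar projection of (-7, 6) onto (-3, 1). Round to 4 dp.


u.v = 27, |v| = sqrt(10) = 3.1623
Scalar projection = u.v / |v| = 27 / sqrt(10) = 8.5381

8.5381


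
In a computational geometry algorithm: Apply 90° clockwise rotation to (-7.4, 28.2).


90° CW: (x,y) -> (y, -x)
(-7.4,28.2) -> (28.2, 7.4)

(28.2, 7.4)


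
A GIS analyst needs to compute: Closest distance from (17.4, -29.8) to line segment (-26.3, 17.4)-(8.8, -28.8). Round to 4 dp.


Project P onto AB: t = 1 (clamped to [0,1])
Closest point on segment: (8.8, -28.8)
Distance: 8.6579

8.6579


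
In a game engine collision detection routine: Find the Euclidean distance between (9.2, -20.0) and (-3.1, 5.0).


dx=-12.3, dy=25
d^2 = (-12.3)^2 + 25^2 = 776.29
d = sqrt(776.29) = 27.862

27.862


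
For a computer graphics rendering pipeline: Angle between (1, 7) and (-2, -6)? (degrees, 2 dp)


u.v = -44, |u| = sqrt(50) = 7.0711, |v| = sqrt(40) = 6.3246
cos(theta) = u.v/(|u||v|) = -44/sqrt(2000) = -0.98387
theta = acos(-0.98387) = 169.7 degrees

169.7 degrees


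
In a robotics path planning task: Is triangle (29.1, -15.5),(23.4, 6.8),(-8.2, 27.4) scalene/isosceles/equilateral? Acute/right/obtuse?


Side lengths squared: AB^2=529.78, BC^2=1422.92, CA^2=3231.7
Sorted: [529.78, 1422.92, 3231.7]
By sides: Scalene, By angles: Obtuse

Scalene, Obtuse


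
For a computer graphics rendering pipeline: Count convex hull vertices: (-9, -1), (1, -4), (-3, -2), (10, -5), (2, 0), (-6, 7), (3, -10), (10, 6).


Convex hull vertices (CCW): (-9, -1), (3, -10), (10, -5), (10, 6), (-6, 7)
Count = 5

5


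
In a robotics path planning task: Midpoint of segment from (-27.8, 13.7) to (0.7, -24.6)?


M = (((-27.8)+0.7)/2, (13.7+(-24.6))/2)
= (-13.55, -5.45)

(-13.55, -5.45)


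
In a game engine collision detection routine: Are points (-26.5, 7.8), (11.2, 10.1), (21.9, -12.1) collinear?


Cross product: (11.2-(-26.5))*((-12.1)-7.8) - (10.1-7.8)*(21.9-(-26.5))
= -861.55

No, not collinear


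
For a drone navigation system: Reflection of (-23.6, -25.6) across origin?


Reflection over origin: (x,y) -> (-x,-y)
(-23.6, -25.6) -> (23.6, 25.6)

(23.6, 25.6)


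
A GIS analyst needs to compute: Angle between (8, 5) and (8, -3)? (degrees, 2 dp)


u.v = 49, |u| = sqrt(89) = 9.434, |v| = sqrt(73) = 8.544
cos(theta) = u.v/(|u||v|) = 49/sqrt(6497) = 0.607911
theta = acos(0.607911) = 52.56 degrees

52.56 degrees


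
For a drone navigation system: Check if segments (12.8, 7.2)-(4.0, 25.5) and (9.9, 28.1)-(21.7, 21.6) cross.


Cross products: d1=-227.77, d2=-69.03, d3=-130.85, d4=-289.59
d1*d2 < 0 and d3*d4 < 0? no

No, they don't intersect


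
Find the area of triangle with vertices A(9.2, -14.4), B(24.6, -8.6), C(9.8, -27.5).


Area = |x_A(y_B-y_C) + x_B(y_C-y_A) + x_C(y_A-y_B)|/2
= |173.88 + (-322.26) + (-56.84)|/2
= 205.22/2 = 102.61

102.61


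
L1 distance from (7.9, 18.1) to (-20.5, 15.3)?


|7.9-(-20.5)| + |18.1-15.3| = 28.4 + 2.8 = 31.2

31.2


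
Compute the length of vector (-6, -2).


|u| = sqrt((-6)^2 + (-2)^2) = sqrt(40) = 6.3246

6.3246


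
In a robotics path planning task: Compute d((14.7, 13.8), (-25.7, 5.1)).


dx=-40.4, dy=-8.7
d^2 = (-40.4)^2 + (-8.7)^2 = 1707.85
d = sqrt(1707.85) = 41.3261

41.3261


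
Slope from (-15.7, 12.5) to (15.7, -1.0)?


slope = (y2-y1)/(x2-x1) = ((-1)-12.5)/(15.7-(-15.7)) = (-13.5)/31.4 = -0.4299

-0.4299


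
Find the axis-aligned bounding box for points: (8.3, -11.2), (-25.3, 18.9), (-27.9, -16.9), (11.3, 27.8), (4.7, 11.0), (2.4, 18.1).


x range: [-27.9, 11.3]
y range: [-16.9, 27.8]
Bounding box: (-27.9,-16.9) to (11.3,27.8)

(-27.9,-16.9) to (11.3,27.8)


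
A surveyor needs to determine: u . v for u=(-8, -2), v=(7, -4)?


u . v = u_x*v_x + u_y*v_y = (-8)*7 + (-2)*(-4)
= (-56) + 8 = -48

-48


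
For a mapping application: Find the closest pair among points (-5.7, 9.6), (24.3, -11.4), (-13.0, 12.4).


d(P0,P1) = 36.6197, d(P0,P2) = 7.8186, d(P1,P2) = 44.2462
Closest: P0 and P2

Closest pair: (-5.7, 9.6) and (-13.0, 12.4), distance = 7.8186


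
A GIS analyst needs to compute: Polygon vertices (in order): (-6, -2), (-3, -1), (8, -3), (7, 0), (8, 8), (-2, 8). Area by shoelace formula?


Shoelace sum: ((-6)*(-1) - (-3)*(-2)) + ((-3)*(-3) - 8*(-1)) + (8*0 - 7*(-3)) + (7*8 - 8*0) + (8*8 - (-2)*8) + ((-2)*(-2) - (-6)*8)
= 226
Area = |226|/2 = 113

113


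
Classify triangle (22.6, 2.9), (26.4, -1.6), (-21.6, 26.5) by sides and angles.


Side lengths squared: AB^2=34.69, BC^2=3093.61, CA^2=2510.6
Sorted: [34.69, 2510.6, 3093.61]
By sides: Scalene, By angles: Obtuse

Scalene, Obtuse


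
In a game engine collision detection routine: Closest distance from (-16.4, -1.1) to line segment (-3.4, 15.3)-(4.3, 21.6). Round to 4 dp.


Project P onto AB: t = 0 (clamped to [0,1])
Closest point on segment: (-3.4, 15.3)
Distance: 20.9275

20.9275


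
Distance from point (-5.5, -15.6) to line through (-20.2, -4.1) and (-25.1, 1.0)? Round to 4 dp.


|cross product| = 18.62
|line direction| = sqrt(50.02) = 7.0725
Distance = 18.62/sqrt(50.02) = 2.6327

2.6327


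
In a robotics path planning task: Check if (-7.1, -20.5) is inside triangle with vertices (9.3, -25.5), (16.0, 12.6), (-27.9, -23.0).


Cross products: AB x AP = 658.34, BC x BP = 630.73, CA x CP = 145
All same sign? yes

Yes, inside


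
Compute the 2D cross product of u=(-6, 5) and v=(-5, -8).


u x v = u_x*v_y - u_y*v_x = (-6)*(-8) - 5*(-5)
= 48 - (-25) = 73

73


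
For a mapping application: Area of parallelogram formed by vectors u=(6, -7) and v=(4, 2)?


|u x v| = |6*2 - (-7)*4|
= |12 - (-28)| = 40

40


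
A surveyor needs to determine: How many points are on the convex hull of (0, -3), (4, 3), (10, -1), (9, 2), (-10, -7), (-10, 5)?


Convex hull vertices (CCW): (-10, -7), (10, -1), (9, 2), (4, 3), (-10, 5)
Count = 5

5


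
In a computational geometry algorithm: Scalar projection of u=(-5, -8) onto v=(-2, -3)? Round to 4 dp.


u.v = 34, |v| = sqrt(13) = 3.6056
Scalar projection = u.v / |v| = 34 / sqrt(13) = 9.4299

9.4299


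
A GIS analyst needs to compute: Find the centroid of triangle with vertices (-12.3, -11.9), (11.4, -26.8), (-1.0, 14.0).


Centroid = ((x_A+x_B+x_C)/3, (y_A+y_B+y_C)/3)
= (((-12.3)+11.4+(-1))/3, ((-11.9)+(-26.8)+14)/3)
= (-0.6333, -8.2333)

(-0.6333, -8.2333)


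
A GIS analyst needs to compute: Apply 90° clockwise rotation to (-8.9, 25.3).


90° CW: (x,y) -> (y, -x)
(-8.9,25.3) -> (25.3, 8.9)

(25.3, 8.9)


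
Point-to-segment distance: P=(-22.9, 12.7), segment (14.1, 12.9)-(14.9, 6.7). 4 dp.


Project P onto AB: t = 0 (clamped to [0,1])
Closest point on segment: (14.1, 12.9)
Distance: 37.0005

37.0005


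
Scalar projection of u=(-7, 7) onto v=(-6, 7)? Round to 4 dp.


u.v = 91, |v| = sqrt(85) = 9.2195
Scalar projection = u.v / |v| = 91 / sqrt(85) = 9.8703

9.8703


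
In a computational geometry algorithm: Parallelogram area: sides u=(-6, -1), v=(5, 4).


|u x v| = |(-6)*4 - (-1)*5|
= |(-24) - (-5)| = 19

19


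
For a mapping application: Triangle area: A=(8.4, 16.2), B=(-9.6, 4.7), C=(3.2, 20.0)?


Area = |x_A(y_B-y_C) + x_B(y_C-y_A) + x_C(y_A-y_B)|/2
= |(-128.52) + (-36.48) + 36.8|/2
= 128.2/2 = 64.1

64.1


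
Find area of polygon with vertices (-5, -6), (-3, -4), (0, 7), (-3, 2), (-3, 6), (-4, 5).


Shoelace sum: ((-5)*(-4) - (-3)*(-6)) + ((-3)*7 - 0*(-4)) + (0*2 - (-3)*7) + ((-3)*6 - (-3)*2) + ((-3)*5 - (-4)*6) + ((-4)*(-6) - (-5)*5)
= 48
Area = |48|/2 = 24

24


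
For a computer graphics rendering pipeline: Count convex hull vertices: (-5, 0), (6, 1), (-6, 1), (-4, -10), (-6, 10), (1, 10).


Convex hull vertices (CCW): (-6, 1), (-4, -10), (6, 1), (1, 10), (-6, 10)
Count = 5

5


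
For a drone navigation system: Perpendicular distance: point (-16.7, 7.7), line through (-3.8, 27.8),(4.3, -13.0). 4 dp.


|cross product| = 689.13
|line direction| = sqrt(1730.25) = 41.5963
Distance = 689.13/sqrt(1730.25) = 16.5671

16.5671


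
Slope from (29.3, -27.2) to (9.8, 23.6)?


slope = (y2-y1)/(x2-x1) = (23.6-(-27.2))/(9.8-29.3) = 50.8/(-19.5) = -2.6051

-2.6051


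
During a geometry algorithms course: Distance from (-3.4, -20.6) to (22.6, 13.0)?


dx=26, dy=33.6
d^2 = 26^2 + 33.6^2 = 1804.96
d = sqrt(1804.96) = 42.4848

42.4848


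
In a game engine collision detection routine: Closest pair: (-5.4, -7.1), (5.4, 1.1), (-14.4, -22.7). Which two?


d(P0,P1) = 13.5602, d(P0,P2) = 18.01, d(P1,P2) = 30.9593
Closest: P0 and P1

Closest pair: (-5.4, -7.1) and (5.4, 1.1), distance = 13.5602


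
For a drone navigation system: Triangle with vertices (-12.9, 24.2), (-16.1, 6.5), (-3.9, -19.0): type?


Side lengths squared: AB^2=323.53, BC^2=799.09, CA^2=1947.24
Sorted: [323.53, 799.09, 1947.24]
By sides: Scalene, By angles: Obtuse

Scalene, Obtuse


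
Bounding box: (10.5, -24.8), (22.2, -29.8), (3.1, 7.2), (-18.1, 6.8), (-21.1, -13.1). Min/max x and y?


x range: [-21.1, 22.2]
y range: [-29.8, 7.2]
Bounding box: (-21.1,-29.8) to (22.2,7.2)

(-21.1,-29.8) to (22.2,7.2)


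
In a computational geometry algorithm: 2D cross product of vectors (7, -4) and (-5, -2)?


u x v = u_x*v_y - u_y*v_x = 7*(-2) - (-4)*(-5)
= (-14) - 20 = -34

-34


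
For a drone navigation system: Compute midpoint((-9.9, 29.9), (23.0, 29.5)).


M = (((-9.9)+23)/2, (29.9+29.5)/2)
= (6.55, 29.7)

(6.55, 29.7)


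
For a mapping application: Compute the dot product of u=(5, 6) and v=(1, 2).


u . v = u_x*v_x + u_y*v_y = 5*1 + 6*2
= 5 + 12 = 17

17


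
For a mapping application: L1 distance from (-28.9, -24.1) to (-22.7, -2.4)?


|(-28.9)-(-22.7)| + |(-24.1)-(-2.4)| = 6.2 + 21.7 = 27.9

27.9


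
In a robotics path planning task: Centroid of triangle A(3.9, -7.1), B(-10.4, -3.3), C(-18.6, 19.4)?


Centroid = ((x_A+x_B+x_C)/3, (y_A+y_B+y_C)/3)
= ((3.9+(-10.4)+(-18.6))/3, ((-7.1)+(-3.3)+19.4)/3)
= (-8.3667, 3)

(-8.3667, 3)


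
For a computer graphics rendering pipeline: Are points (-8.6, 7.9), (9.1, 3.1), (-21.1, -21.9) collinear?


Cross product: (9.1-(-8.6))*((-21.9)-7.9) - (3.1-7.9)*((-21.1)-(-8.6))
= -587.46

No, not collinear


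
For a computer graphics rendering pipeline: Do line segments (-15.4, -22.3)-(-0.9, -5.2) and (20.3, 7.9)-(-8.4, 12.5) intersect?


Cross products: d1=1030.96, d2=473.49, d3=-172.57, d4=384.9
d1*d2 < 0 and d3*d4 < 0? no

No, they don't intersect


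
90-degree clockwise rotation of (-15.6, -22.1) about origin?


90° CW: (x,y) -> (y, -x)
(-15.6,-22.1) -> (-22.1, 15.6)

(-22.1, 15.6)


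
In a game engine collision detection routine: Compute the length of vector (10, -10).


|u| = sqrt(10^2 + (-10)^2) = sqrt(200) = 14.1421

14.1421


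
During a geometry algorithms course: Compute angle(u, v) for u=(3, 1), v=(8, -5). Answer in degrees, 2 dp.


u.v = 19, |u| = sqrt(10) = 3.1623, |v| = sqrt(89) = 9.434
cos(theta) = u.v/(|u||v|) = 19/sqrt(890) = 0.636881
theta = acos(0.636881) = 50.44 degrees

50.44 degrees


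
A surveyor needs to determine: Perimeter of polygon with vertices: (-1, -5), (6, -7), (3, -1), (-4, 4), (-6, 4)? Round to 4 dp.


Sides: (-1, -5)->(6, -7): sqrt(53) = 7.28011, (6, -7)->(3, -1): sqrt(45) = 6.708204, (3, -1)->(-4, 4): sqrt(74) = 8.602325, (-4, 4)->(-6, 4): sqrt(4) = 2, (-6, 4)->(-1, -5): sqrt(106) = 10.29563
Sum = 34.886269
Perimeter = 34.8863

34.8863


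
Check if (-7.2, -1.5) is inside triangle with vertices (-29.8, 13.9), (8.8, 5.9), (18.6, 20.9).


Cross products: AB x AP = -413.64, BC x BP = 167.48, CA x CP = 903.56
All same sign? no

No, outside


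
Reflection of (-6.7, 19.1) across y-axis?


Reflection over y-axis: (x,y) -> (-x,y)
(-6.7, 19.1) -> (6.7, 19.1)

(6.7, 19.1)


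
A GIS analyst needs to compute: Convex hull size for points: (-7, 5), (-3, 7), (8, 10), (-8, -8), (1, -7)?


Convex hull vertices (CCW): (-8, -8), (1, -7), (8, 10), (-3, 7), (-7, 5)
Count = 5

5


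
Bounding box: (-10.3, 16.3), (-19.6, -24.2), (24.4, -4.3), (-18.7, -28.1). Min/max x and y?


x range: [-19.6, 24.4]
y range: [-28.1, 16.3]
Bounding box: (-19.6,-28.1) to (24.4,16.3)

(-19.6,-28.1) to (24.4,16.3)


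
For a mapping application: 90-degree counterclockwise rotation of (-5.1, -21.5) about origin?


90° CCW: (x,y) -> (-y, x)
(-5.1,-21.5) -> (21.5, -5.1)

(21.5, -5.1)


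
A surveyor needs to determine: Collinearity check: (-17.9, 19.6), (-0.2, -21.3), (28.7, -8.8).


Cross product: ((-0.2)-(-17.9))*((-8.8)-19.6) - ((-21.3)-19.6)*(28.7-(-17.9))
= 1403.26

No, not collinear


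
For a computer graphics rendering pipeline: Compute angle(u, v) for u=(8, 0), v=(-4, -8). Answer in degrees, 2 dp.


u.v = -32, |u| = sqrt(64) = 8, |v| = sqrt(80) = 8.9443
cos(theta) = u.v/(|u||v|) = -32/sqrt(5120) = -0.447214
theta = acos(-0.447214) = 116.57 degrees

116.57 degrees


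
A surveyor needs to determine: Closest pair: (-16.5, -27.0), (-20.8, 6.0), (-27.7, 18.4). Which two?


d(P0,P1) = 33.279, d(P0,P2) = 46.7611, d(P1,P2) = 14.1905
Closest: P1 and P2

Closest pair: (-20.8, 6.0) and (-27.7, 18.4), distance = 14.1905


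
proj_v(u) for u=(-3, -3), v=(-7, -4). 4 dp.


u.v = 33, |v| = sqrt(65) = 8.0623
Scalar projection = u.v / |v| = 33 / sqrt(65) = 4.0931

4.0931


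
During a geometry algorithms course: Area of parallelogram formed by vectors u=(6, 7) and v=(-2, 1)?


|u x v| = |6*1 - 7*(-2)|
= |6 - (-14)| = 20

20


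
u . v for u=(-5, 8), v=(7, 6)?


u . v = u_x*v_x + u_y*v_y = (-5)*7 + 8*6
= (-35) + 48 = 13

13


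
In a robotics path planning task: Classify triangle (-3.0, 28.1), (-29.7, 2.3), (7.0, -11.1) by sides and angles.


Side lengths squared: AB^2=1378.53, BC^2=1526.45, CA^2=1636.64
Sorted: [1378.53, 1526.45, 1636.64]
By sides: Scalene, By angles: Acute

Scalene, Acute


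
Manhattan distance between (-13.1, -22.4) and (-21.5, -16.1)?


|(-13.1)-(-21.5)| + |(-22.4)-(-16.1)| = 8.4 + 6.3 = 14.7

14.7


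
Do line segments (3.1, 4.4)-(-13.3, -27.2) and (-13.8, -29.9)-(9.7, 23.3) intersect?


Cross products: d1=-93.03, d2=36.85, d3=28.48, d4=-101.4
d1*d2 < 0 and d3*d4 < 0? yes

Yes, they intersect


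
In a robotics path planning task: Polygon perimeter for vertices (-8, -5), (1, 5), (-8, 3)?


Sides: (-8, -5)->(1, 5): sqrt(181) = 13.453624, (1, 5)->(-8, 3): sqrt(85) = 9.219544, (-8, 3)->(-8, -5): sqrt(64) = 8
Sum = 30.673168
Perimeter = 30.6732

30.6732


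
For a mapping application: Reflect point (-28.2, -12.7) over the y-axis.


Reflection over y-axis: (x,y) -> (-x,y)
(-28.2, -12.7) -> (28.2, -12.7)

(28.2, -12.7)


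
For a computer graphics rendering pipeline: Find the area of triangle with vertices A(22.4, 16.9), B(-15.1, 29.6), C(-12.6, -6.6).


Area = |x_A(y_B-y_C) + x_B(y_C-y_A) + x_C(y_A-y_B)|/2
= |810.88 + 354.85 + 160.02|/2
= 1325.75/2 = 662.875

662.875


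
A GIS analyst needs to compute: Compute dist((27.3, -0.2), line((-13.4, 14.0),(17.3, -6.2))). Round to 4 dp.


|cross product| = 386.2
|line direction| = sqrt(1350.53) = 36.7496
Distance = 386.2/sqrt(1350.53) = 10.509

10.509


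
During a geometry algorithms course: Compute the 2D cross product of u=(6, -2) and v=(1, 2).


u x v = u_x*v_y - u_y*v_x = 6*2 - (-2)*1
= 12 - (-2) = 14

14


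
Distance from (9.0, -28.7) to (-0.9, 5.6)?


dx=-9.9, dy=34.3
d^2 = (-9.9)^2 + 34.3^2 = 1274.5
d = sqrt(1274.5) = 35.7001

35.7001


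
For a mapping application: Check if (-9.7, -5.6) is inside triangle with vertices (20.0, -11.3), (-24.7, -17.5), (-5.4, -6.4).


Cross products: AB x AP = -438.93, BC x BP = 63.17, CA x CP = -0.75
All same sign? no

No, outside


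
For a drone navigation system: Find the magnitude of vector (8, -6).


|u| = sqrt(8^2 + (-6)^2) = sqrt(100) = 10

10


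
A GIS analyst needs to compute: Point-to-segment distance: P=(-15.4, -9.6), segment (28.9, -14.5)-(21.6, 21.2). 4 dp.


Project P onto AB: t = 0.3753 (clamped to [0,1])
Closest point on segment: (26.1603, -1.1017)
Distance: 42.4203

42.4203


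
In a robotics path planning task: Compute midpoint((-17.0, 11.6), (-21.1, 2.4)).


M = (((-17)+(-21.1))/2, (11.6+2.4)/2)
= (-19.05, 7)

(-19.05, 7)


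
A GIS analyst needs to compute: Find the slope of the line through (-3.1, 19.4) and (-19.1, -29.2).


slope = (y2-y1)/(x2-x1) = ((-29.2)-19.4)/((-19.1)-(-3.1)) = (-48.6)/(-16) = 3.0375

3.0375


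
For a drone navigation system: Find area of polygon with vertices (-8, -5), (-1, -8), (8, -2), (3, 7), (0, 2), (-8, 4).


Shoelace sum: ((-8)*(-8) - (-1)*(-5)) + ((-1)*(-2) - 8*(-8)) + (8*7 - 3*(-2)) + (3*2 - 0*7) + (0*4 - (-8)*2) + ((-8)*(-5) - (-8)*4)
= 281
Area = |281|/2 = 140.5

140.5


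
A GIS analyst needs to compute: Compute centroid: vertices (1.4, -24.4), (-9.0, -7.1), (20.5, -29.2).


Centroid = ((x_A+x_B+x_C)/3, (y_A+y_B+y_C)/3)
= ((1.4+(-9)+20.5)/3, ((-24.4)+(-7.1)+(-29.2))/3)
= (4.3, -20.2333)

(4.3, -20.2333)


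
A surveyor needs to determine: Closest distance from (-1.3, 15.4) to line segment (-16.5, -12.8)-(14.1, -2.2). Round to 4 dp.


Project P onto AB: t = 0.7285 (clamped to [0,1])
Closest point on segment: (5.7935, -5.0774)
Distance: 21.6712

21.6712


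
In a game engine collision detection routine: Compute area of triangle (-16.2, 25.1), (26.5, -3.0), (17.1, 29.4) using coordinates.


Area = |x_A(y_B-y_C) + x_B(y_C-y_A) + x_C(y_A-y_B)|/2
= |524.88 + 113.95 + 480.51|/2
= 1119.34/2 = 559.67

559.67


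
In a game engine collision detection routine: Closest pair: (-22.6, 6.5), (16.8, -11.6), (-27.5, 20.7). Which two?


d(P0,P1) = 43.3586, d(P0,P2) = 15.0217, d(P1,P2) = 54.825
Closest: P0 and P2

Closest pair: (-22.6, 6.5) and (-27.5, 20.7), distance = 15.0217


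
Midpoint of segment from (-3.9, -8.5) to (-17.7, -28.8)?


M = (((-3.9)+(-17.7))/2, ((-8.5)+(-28.8))/2)
= (-10.8, -18.65)

(-10.8, -18.65)


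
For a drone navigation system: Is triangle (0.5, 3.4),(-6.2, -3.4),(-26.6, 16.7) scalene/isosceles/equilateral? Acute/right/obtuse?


Side lengths squared: AB^2=91.13, BC^2=820.17, CA^2=911.3
Sorted: [91.13, 820.17, 911.3]
By sides: Scalene, By angles: Right

Scalene, Right


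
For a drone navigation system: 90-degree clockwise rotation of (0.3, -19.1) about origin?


90° CW: (x,y) -> (y, -x)
(0.3,-19.1) -> (-19.1, -0.3)

(-19.1, -0.3)


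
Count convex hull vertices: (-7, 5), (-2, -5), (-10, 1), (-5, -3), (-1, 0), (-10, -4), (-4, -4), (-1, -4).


Convex hull vertices (CCW): (-10, -4), (-2, -5), (-1, -4), (-1, 0), (-7, 5), (-10, 1)
Count = 6

6


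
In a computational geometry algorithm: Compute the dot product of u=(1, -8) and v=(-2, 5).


u . v = u_x*v_x + u_y*v_y = 1*(-2) + (-8)*5
= (-2) + (-40) = -42

-42


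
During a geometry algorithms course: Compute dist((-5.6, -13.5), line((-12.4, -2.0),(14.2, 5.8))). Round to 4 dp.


|cross product| = 358.94
|line direction| = sqrt(768.4) = 27.72
Distance = 358.94/sqrt(768.4) = 12.9488

12.9488


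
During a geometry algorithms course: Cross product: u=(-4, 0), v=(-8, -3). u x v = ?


u x v = u_x*v_y - u_y*v_x = (-4)*(-3) - 0*(-8)
= 12 - 0 = 12

12


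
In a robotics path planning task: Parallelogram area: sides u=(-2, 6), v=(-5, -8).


|u x v| = |(-2)*(-8) - 6*(-5)|
= |16 - (-30)| = 46

46


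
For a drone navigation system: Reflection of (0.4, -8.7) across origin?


Reflection over origin: (x,y) -> (-x,-y)
(0.4, -8.7) -> (-0.4, 8.7)

(-0.4, 8.7)


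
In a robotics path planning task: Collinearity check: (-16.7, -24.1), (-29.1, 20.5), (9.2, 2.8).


Cross product: ((-29.1)-(-16.7))*(2.8-(-24.1)) - (20.5-(-24.1))*(9.2-(-16.7))
= -1488.7

No, not collinear


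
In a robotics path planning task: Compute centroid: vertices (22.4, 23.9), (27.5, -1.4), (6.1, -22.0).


Centroid = ((x_A+x_B+x_C)/3, (y_A+y_B+y_C)/3)
= ((22.4+27.5+6.1)/3, (23.9+(-1.4)+(-22))/3)
= (18.6667, 0.1667)

(18.6667, 0.1667)


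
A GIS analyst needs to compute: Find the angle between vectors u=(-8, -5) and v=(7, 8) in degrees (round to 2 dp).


u.v = -96, |u| = sqrt(89) = 9.434, |v| = sqrt(113) = 10.6301
cos(theta) = u.v/(|u||v|) = -96/sqrt(10057) = -0.957276
theta = acos(-0.957276) = 163.19 degrees

163.19 degrees


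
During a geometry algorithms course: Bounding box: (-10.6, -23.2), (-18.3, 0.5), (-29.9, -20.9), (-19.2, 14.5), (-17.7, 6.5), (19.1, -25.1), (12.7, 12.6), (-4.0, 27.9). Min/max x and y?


x range: [-29.9, 19.1]
y range: [-25.1, 27.9]
Bounding box: (-29.9,-25.1) to (19.1,27.9)

(-29.9,-25.1) to (19.1,27.9)


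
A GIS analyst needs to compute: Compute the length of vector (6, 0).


|u| = sqrt(6^2 + 0^2) = sqrt(36) = 6

6


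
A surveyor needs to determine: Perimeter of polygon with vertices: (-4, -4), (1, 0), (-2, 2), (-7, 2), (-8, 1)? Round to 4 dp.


Sides: (-4, -4)->(1, 0): sqrt(41) = 6.403124, (1, 0)->(-2, 2): sqrt(13) = 3.605551, (-2, 2)->(-7, 2): sqrt(25) = 5, (-7, 2)->(-8, 1): sqrt(2) = 1.414214, (-8, 1)->(-4, -4): sqrt(41) = 6.403124
Sum = 22.826013
Perimeter = 22.826

22.826


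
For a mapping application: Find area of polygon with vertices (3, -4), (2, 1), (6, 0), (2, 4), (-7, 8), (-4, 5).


Shoelace sum: (3*1 - 2*(-4)) + (2*0 - 6*1) + (6*4 - 2*0) + (2*8 - (-7)*4) + ((-7)*5 - (-4)*8) + ((-4)*(-4) - 3*5)
= 71
Area = |71|/2 = 35.5

35.5


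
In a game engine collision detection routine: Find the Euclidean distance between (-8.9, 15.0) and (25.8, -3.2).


dx=34.7, dy=-18.2
d^2 = 34.7^2 + (-18.2)^2 = 1535.33
d = sqrt(1535.33) = 39.1833

39.1833


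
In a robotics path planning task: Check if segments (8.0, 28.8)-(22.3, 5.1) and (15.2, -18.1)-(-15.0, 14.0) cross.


Cross products: d1=-1185.26, d2=-928.55, d3=-500.03, d4=-756.74
d1*d2 < 0 and d3*d4 < 0? no

No, they don't intersect


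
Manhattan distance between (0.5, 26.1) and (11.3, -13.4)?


|0.5-11.3| + |26.1-(-13.4)| = 10.8 + 39.5 = 50.3

50.3


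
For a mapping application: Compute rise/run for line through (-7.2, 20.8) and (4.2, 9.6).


slope = (y2-y1)/(x2-x1) = (9.6-20.8)/(4.2-(-7.2)) = (-11.2)/11.4 = -0.9825

-0.9825


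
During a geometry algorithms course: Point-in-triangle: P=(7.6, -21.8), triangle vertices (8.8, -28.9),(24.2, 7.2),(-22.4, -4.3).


Cross products: AB x AP = 152.66, BC x BP = 1160.5, CA x CP = 192
All same sign? yes

Yes, inside


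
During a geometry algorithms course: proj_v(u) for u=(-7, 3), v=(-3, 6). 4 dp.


u.v = 39, |v| = sqrt(45) = 6.7082
Scalar projection = u.v / |v| = 39 / sqrt(45) = 5.8138

5.8138


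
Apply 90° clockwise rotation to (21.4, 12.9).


90° CW: (x,y) -> (y, -x)
(21.4,12.9) -> (12.9, -21.4)

(12.9, -21.4)


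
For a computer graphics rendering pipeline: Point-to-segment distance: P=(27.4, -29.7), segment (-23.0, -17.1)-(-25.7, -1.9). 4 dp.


Project P onto AB: t = 0 (clamped to [0,1])
Closest point on segment: (-23, -17.1)
Distance: 51.9511

51.9511


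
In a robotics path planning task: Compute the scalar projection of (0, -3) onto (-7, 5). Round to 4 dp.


u.v = -15, |v| = sqrt(74) = 8.6023
Scalar projection = u.v / |v| = -15 / sqrt(74) = -1.7437

-1.7437


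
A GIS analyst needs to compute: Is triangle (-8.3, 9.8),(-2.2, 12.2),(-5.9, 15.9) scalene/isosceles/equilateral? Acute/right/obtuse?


Side lengths squared: AB^2=42.97, BC^2=27.38, CA^2=42.97
Sorted: [27.38, 42.97, 42.97]
By sides: Isosceles, By angles: Acute

Isosceles, Acute


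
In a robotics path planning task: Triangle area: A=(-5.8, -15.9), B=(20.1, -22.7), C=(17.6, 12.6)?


Area = |x_A(y_B-y_C) + x_B(y_C-y_A) + x_C(y_A-y_B)|/2
= |204.74 + 572.85 + 119.68|/2
= 897.27/2 = 448.635

448.635


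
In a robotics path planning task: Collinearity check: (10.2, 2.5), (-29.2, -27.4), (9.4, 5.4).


Cross product: ((-29.2)-10.2)*(5.4-2.5) - ((-27.4)-2.5)*(9.4-10.2)
= -138.18

No, not collinear


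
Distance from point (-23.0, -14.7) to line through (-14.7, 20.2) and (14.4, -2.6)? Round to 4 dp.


|cross product| = 1204.83
|line direction| = sqrt(1366.65) = 36.9682
Distance = 1204.83/sqrt(1366.65) = 32.591

32.591
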